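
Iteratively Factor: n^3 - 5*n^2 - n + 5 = (n + 1)*(n^2 - 6*n + 5) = (n - 5)*(n + 1)*(n - 1)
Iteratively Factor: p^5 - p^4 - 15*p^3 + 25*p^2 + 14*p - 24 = (p + 4)*(p^4 - 5*p^3 + 5*p^2 + 5*p - 6) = (p - 1)*(p + 4)*(p^3 - 4*p^2 + p + 6) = (p - 3)*(p - 1)*(p + 4)*(p^2 - p - 2) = (p - 3)*(p - 1)*(p + 1)*(p + 4)*(p - 2)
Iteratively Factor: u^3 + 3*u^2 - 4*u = (u + 4)*(u^2 - u) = (u - 1)*(u + 4)*(u)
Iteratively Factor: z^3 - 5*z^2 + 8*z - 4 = (z - 1)*(z^2 - 4*z + 4) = (z - 2)*(z - 1)*(z - 2)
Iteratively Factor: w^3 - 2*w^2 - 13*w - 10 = (w - 5)*(w^2 + 3*w + 2) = (w - 5)*(w + 1)*(w + 2)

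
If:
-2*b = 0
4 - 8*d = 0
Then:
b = 0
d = 1/2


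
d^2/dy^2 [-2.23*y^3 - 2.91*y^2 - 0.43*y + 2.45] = -13.38*y - 5.82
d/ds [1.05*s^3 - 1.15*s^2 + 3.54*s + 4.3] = 3.15*s^2 - 2.3*s + 3.54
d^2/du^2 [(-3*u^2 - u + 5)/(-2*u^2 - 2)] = (u^3 - 24*u^2 - 3*u + 8)/(u^6 + 3*u^4 + 3*u^2 + 1)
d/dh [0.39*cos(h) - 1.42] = -0.39*sin(h)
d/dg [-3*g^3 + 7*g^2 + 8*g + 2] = -9*g^2 + 14*g + 8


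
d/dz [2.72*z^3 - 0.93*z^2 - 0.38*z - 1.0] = 8.16*z^2 - 1.86*z - 0.38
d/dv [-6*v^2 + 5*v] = 5 - 12*v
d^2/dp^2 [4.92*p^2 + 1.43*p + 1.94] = 9.84000000000000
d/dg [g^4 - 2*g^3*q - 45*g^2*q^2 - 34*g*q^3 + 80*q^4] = 4*g^3 - 6*g^2*q - 90*g*q^2 - 34*q^3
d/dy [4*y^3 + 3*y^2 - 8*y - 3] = 12*y^2 + 6*y - 8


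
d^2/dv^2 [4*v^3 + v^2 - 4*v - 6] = 24*v + 2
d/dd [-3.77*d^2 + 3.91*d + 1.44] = 3.91 - 7.54*d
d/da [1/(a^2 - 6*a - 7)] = 2*(3 - a)/(-a^2 + 6*a + 7)^2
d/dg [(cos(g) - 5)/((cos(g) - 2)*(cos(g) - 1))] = (cos(g)^2 - 10*cos(g) + 13)*sin(g)/((cos(g) - 2)^2*(cos(g) - 1)^2)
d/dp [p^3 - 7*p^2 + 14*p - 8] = 3*p^2 - 14*p + 14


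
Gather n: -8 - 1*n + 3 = -n - 5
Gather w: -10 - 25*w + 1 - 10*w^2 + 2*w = -10*w^2 - 23*w - 9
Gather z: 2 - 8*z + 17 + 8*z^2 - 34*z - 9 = 8*z^2 - 42*z + 10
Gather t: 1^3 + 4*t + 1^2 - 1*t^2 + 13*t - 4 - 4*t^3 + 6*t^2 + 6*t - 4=-4*t^3 + 5*t^2 + 23*t - 6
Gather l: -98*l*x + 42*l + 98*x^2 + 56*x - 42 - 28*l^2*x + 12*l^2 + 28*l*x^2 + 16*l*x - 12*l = l^2*(12 - 28*x) + l*(28*x^2 - 82*x + 30) + 98*x^2 + 56*x - 42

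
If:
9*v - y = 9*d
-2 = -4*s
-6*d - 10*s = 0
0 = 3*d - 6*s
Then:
No Solution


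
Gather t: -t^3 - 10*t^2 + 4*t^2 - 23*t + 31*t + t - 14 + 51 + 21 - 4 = -t^3 - 6*t^2 + 9*t + 54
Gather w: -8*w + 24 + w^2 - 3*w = w^2 - 11*w + 24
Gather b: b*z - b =b*(z - 1)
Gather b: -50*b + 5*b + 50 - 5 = 45 - 45*b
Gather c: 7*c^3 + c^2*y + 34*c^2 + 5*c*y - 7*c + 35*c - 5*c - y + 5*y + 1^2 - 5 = 7*c^3 + c^2*(y + 34) + c*(5*y + 23) + 4*y - 4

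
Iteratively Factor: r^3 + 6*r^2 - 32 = (r + 4)*(r^2 + 2*r - 8) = (r - 2)*(r + 4)*(r + 4)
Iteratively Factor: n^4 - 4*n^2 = (n)*(n^3 - 4*n) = n*(n - 2)*(n^2 + 2*n) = n^2*(n - 2)*(n + 2)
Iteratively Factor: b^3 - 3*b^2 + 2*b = (b - 1)*(b^2 - 2*b) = (b - 2)*(b - 1)*(b)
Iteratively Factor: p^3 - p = (p)*(p^2 - 1) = p*(p + 1)*(p - 1)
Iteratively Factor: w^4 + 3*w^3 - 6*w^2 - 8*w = (w - 2)*(w^3 + 5*w^2 + 4*w) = (w - 2)*(w + 4)*(w^2 + w) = (w - 2)*(w + 1)*(w + 4)*(w)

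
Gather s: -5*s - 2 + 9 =7 - 5*s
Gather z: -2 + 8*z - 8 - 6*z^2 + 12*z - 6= -6*z^2 + 20*z - 16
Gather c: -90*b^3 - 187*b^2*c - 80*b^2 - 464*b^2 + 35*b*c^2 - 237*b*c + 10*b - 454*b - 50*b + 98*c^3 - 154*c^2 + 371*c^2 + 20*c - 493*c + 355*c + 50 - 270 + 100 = -90*b^3 - 544*b^2 - 494*b + 98*c^3 + c^2*(35*b + 217) + c*(-187*b^2 - 237*b - 118) - 120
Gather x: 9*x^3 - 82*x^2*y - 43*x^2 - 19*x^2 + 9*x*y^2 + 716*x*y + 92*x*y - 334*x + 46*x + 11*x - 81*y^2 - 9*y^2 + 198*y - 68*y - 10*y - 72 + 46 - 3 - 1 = 9*x^3 + x^2*(-82*y - 62) + x*(9*y^2 + 808*y - 277) - 90*y^2 + 120*y - 30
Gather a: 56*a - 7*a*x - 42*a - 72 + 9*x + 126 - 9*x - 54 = a*(14 - 7*x)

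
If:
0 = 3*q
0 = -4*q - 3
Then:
No Solution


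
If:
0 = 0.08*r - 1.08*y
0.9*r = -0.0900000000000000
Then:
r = -0.10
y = -0.01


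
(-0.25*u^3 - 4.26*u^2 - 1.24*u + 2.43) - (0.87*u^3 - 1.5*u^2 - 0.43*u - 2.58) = -1.12*u^3 - 2.76*u^2 - 0.81*u + 5.01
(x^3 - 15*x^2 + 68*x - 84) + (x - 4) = x^3 - 15*x^2 + 69*x - 88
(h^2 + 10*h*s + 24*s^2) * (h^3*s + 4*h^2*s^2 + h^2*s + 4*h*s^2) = h^5*s + 14*h^4*s^2 + h^4*s + 64*h^3*s^3 + 14*h^3*s^2 + 96*h^2*s^4 + 64*h^2*s^3 + 96*h*s^4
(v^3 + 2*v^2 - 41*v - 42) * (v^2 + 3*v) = v^5 + 5*v^4 - 35*v^3 - 165*v^2 - 126*v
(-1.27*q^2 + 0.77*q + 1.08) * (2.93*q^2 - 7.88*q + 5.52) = -3.7211*q^4 + 12.2637*q^3 - 9.9136*q^2 - 4.26*q + 5.9616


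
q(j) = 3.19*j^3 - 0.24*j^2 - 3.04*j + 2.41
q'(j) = 9.57*j^2 - 0.48*j - 3.04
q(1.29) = 4.94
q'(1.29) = 12.27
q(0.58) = 1.19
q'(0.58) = -0.10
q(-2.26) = -28.77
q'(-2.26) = 46.92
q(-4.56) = -291.19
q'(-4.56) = 198.14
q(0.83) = 1.55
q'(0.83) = 3.15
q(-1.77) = -10.65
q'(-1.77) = 27.79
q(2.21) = 28.95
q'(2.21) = 42.64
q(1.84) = 15.88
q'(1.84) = 28.48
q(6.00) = 664.57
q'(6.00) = 338.60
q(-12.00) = -5507.99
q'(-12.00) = 1380.80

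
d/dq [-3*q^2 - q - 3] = -6*q - 1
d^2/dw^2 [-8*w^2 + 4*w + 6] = -16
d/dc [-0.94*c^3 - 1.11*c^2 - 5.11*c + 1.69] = -2.82*c^2 - 2.22*c - 5.11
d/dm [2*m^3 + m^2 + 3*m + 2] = 6*m^2 + 2*m + 3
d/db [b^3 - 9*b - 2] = 3*b^2 - 9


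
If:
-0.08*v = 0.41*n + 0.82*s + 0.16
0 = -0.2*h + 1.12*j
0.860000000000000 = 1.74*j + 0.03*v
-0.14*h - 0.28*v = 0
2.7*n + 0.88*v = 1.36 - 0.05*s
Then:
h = 2.91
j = 0.52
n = 0.99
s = -0.55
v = -1.45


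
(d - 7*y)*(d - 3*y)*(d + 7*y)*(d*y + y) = d^4*y - 3*d^3*y^2 + d^3*y - 49*d^2*y^3 - 3*d^2*y^2 + 147*d*y^4 - 49*d*y^3 + 147*y^4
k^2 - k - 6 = (k - 3)*(k + 2)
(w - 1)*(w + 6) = w^2 + 5*w - 6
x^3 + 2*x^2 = x^2*(x + 2)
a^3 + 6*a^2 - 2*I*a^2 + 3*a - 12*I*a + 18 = (a + 6)*(a - 3*I)*(a + I)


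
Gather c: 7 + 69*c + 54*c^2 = 54*c^2 + 69*c + 7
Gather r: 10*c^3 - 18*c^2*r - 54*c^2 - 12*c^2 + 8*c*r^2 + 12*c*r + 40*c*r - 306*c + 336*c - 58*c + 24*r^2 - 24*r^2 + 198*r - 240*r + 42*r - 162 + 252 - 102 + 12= 10*c^3 - 66*c^2 + 8*c*r^2 - 28*c + r*(-18*c^2 + 52*c)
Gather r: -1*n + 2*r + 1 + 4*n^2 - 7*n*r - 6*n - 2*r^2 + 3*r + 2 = 4*n^2 - 7*n - 2*r^2 + r*(5 - 7*n) + 3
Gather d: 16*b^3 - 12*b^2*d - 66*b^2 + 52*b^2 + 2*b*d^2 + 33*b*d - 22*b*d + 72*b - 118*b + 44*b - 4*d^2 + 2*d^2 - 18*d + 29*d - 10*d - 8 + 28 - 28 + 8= 16*b^3 - 14*b^2 - 2*b + d^2*(2*b - 2) + d*(-12*b^2 + 11*b + 1)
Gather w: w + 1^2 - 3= w - 2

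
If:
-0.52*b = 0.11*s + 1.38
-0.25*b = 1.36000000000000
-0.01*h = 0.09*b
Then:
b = -5.44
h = 48.96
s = 13.17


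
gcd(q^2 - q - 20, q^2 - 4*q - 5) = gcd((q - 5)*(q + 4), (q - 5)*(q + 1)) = q - 5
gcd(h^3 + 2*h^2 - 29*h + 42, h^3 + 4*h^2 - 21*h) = h^2 + 4*h - 21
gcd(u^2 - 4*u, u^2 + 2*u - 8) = 1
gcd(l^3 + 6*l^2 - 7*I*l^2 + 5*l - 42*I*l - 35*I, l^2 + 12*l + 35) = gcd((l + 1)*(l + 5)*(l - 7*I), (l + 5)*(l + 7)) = l + 5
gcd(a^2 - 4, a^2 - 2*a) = a - 2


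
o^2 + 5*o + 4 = (o + 1)*(o + 4)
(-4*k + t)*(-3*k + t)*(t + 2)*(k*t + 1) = 12*k^3*t^2 + 24*k^3*t - 7*k^2*t^3 - 14*k^2*t^2 + 12*k^2*t + 24*k^2 + k*t^4 + 2*k*t^3 - 7*k*t^2 - 14*k*t + t^3 + 2*t^2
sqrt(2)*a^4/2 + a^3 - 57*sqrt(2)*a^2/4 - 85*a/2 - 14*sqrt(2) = (a - 4*sqrt(2))*(a + sqrt(2))*(a + 7*sqrt(2)/2)*(sqrt(2)*a/2 + 1/2)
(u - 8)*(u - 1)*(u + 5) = u^3 - 4*u^2 - 37*u + 40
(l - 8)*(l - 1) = l^2 - 9*l + 8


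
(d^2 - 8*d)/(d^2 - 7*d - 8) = d/(d + 1)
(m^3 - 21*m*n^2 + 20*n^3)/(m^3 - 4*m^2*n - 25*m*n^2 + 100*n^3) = (m - n)/(m - 5*n)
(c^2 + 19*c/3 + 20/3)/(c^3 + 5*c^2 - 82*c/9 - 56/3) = 3*(c + 5)/(3*c^2 + 11*c - 42)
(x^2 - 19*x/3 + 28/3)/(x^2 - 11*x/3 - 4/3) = (3*x - 7)/(3*x + 1)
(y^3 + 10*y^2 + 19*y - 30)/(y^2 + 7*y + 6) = (y^2 + 4*y - 5)/(y + 1)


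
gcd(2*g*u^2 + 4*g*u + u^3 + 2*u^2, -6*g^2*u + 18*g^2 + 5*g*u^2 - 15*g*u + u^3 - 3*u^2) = 1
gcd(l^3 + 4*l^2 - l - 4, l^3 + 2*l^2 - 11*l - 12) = l^2 + 5*l + 4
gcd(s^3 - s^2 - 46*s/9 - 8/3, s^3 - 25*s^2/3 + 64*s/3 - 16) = s - 3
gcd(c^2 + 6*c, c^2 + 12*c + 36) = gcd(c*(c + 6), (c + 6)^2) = c + 6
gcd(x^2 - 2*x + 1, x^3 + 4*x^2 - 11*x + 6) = x^2 - 2*x + 1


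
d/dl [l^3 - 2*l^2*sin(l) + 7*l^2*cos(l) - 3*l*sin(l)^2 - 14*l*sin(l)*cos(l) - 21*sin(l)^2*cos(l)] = -7*l^2*sin(l) - 2*l^2*cos(l) + 3*l^2 - 4*l*sin(l) - 3*l*sin(2*l) + 14*l*cos(l) - 14*l*cos(2*l) + 21*sin(l)/4 - 7*sin(2*l) - 63*sin(3*l)/4 + 3*cos(2*l)/2 - 3/2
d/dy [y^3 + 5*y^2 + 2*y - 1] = 3*y^2 + 10*y + 2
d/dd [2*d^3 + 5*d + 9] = 6*d^2 + 5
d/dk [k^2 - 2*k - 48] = 2*k - 2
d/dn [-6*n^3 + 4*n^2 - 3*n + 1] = -18*n^2 + 8*n - 3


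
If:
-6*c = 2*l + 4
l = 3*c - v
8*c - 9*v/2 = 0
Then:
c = -9/19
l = -11/19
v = -16/19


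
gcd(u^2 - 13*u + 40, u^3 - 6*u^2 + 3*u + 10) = u - 5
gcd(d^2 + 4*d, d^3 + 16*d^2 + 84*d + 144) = d + 4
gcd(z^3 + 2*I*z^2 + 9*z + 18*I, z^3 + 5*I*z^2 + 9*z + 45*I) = z^2 + 9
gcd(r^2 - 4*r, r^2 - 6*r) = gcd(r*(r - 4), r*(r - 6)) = r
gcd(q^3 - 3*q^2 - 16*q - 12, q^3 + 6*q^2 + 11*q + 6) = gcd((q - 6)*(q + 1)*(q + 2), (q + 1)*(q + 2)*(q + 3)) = q^2 + 3*q + 2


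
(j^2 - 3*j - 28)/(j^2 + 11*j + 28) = (j - 7)/(j + 7)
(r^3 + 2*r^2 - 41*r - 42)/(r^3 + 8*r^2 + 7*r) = (r - 6)/r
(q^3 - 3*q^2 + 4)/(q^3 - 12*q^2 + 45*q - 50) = (q^2 - q - 2)/(q^2 - 10*q + 25)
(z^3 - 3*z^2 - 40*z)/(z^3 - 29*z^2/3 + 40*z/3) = 3*(z + 5)/(3*z - 5)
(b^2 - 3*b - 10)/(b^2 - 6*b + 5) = (b + 2)/(b - 1)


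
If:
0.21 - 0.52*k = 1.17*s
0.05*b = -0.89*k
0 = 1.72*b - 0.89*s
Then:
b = 0.09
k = -0.01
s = 0.18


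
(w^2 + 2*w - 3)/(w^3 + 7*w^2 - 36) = (w - 1)/(w^2 + 4*w - 12)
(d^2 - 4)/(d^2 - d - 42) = (4 - d^2)/(-d^2 + d + 42)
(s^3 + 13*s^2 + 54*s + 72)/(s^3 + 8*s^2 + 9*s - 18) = (s + 4)/(s - 1)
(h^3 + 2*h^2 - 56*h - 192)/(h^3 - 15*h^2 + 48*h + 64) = (h^2 + 10*h + 24)/(h^2 - 7*h - 8)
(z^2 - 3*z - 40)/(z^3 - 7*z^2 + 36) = (z^2 - 3*z - 40)/(z^3 - 7*z^2 + 36)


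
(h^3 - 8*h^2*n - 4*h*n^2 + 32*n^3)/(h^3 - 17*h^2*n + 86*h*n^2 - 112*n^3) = (h + 2*n)/(h - 7*n)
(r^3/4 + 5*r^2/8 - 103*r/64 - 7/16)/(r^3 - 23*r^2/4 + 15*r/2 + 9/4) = (4*r^2 + 9*r - 28)/(16*(r^2 - 6*r + 9))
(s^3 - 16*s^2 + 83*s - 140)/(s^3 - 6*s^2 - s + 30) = (s^2 - 11*s + 28)/(s^2 - s - 6)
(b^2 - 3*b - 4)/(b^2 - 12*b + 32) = (b + 1)/(b - 8)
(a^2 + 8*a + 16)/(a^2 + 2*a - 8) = (a + 4)/(a - 2)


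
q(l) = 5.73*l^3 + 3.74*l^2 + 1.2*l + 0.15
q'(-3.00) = 133.47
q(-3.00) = -124.50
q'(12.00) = 2566.32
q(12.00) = 10454.55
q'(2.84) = 161.09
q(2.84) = 164.98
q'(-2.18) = 66.59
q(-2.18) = -44.06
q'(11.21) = 2245.22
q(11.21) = 8555.41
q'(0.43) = 7.59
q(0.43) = 1.81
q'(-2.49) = 89.15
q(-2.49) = -68.11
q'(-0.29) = 0.48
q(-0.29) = -0.02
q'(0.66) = 13.62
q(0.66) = 4.22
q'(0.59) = 11.60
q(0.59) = 3.34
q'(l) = 17.19*l^2 + 7.48*l + 1.2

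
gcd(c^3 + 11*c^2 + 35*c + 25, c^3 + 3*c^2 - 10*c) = c + 5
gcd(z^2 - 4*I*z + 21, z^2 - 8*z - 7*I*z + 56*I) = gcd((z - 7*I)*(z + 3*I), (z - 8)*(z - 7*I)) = z - 7*I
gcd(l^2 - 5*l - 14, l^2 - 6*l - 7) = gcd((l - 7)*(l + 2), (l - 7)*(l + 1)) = l - 7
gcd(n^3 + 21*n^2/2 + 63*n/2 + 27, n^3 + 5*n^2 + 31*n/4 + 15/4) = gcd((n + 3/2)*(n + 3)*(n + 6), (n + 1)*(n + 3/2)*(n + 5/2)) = n + 3/2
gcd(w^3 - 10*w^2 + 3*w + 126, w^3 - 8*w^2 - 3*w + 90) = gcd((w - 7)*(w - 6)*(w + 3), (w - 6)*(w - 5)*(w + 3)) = w^2 - 3*w - 18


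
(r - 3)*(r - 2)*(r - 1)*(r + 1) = r^4 - 5*r^3 + 5*r^2 + 5*r - 6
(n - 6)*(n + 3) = n^2 - 3*n - 18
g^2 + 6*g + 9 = (g + 3)^2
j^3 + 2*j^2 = j^2*(j + 2)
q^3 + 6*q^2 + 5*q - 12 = (q - 1)*(q + 3)*(q + 4)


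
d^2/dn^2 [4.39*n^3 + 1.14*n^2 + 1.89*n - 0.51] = 26.34*n + 2.28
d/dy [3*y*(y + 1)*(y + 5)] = 9*y^2 + 36*y + 15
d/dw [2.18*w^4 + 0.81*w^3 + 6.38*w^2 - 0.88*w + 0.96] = 8.72*w^3 + 2.43*w^2 + 12.76*w - 0.88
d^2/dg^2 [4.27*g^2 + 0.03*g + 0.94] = 8.54000000000000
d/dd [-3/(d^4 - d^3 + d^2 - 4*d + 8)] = 3*(4*d^3 - 3*d^2 + 2*d - 4)/(d^4 - d^3 + d^2 - 4*d + 8)^2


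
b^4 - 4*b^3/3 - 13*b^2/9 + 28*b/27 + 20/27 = (b - 5/3)*(b - 1)*(b + 2/3)^2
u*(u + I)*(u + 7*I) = u^3 + 8*I*u^2 - 7*u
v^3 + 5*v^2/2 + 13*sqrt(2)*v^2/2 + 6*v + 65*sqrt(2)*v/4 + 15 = (v + 5/2)*(v + sqrt(2)/2)*(v + 6*sqrt(2))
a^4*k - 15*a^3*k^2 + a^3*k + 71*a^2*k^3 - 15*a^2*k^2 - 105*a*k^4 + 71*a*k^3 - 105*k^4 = (a - 7*k)*(a - 5*k)*(a - 3*k)*(a*k + k)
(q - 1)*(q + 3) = q^2 + 2*q - 3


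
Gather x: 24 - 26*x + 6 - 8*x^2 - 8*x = -8*x^2 - 34*x + 30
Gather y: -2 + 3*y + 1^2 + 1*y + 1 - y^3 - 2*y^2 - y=-y^3 - 2*y^2 + 3*y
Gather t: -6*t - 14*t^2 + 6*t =-14*t^2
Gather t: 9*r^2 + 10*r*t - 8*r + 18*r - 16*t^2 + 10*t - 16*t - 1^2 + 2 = 9*r^2 + 10*r - 16*t^2 + t*(10*r - 6) + 1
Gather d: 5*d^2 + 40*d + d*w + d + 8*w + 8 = 5*d^2 + d*(w + 41) + 8*w + 8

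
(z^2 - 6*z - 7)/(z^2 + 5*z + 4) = (z - 7)/(z + 4)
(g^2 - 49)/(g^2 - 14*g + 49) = (g + 7)/(g - 7)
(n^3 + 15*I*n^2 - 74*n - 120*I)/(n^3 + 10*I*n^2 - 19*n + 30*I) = (n + 4*I)/(n - I)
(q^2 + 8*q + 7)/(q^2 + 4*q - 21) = (q + 1)/(q - 3)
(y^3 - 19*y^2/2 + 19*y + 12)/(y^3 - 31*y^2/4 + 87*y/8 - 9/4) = 4*(2*y^2 - 7*y - 4)/(8*y^2 - 14*y + 3)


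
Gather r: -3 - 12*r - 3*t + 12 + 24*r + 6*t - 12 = 12*r + 3*t - 3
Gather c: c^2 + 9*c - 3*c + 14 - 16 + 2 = c^2 + 6*c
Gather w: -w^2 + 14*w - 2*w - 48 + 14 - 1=-w^2 + 12*w - 35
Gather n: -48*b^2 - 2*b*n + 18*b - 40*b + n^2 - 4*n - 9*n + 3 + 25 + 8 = -48*b^2 - 22*b + n^2 + n*(-2*b - 13) + 36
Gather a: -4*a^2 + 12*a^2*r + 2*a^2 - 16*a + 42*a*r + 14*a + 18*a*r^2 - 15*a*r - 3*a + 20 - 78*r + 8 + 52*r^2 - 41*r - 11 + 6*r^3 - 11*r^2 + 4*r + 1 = a^2*(12*r - 2) + a*(18*r^2 + 27*r - 5) + 6*r^3 + 41*r^2 - 115*r + 18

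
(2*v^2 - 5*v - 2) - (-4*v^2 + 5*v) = 6*v^2 - 10*v - 2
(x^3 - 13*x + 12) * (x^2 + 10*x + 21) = x^5 + 10*x^4 + 8*x^3 - 118*x^2 - 153*x + 252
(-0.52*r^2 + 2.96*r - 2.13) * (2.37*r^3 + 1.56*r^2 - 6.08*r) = -1.2324*r^5 + 6.204*r^4 + 2.7311*r^3 - 21.3196*r^2 + 12.9504*r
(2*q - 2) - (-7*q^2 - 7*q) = 7*q^2 + 9*q - 2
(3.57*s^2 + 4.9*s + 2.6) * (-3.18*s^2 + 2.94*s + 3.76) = -11.3526*s^4 - 5.0862*s^3 + 19.5612*s^2 + 26.068*s + 9.776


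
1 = 1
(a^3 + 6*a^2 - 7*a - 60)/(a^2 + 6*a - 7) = (a^3 + 6*a^2 - 7*a - 60)/(a^2 + 6*a - 7)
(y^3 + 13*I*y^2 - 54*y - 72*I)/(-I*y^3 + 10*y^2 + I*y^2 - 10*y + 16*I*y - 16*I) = (I*y^3 - 13*y^2 - 54*I*y + 72)/(y^3 + y^2*(-1 + 10*I) + y*(-16 - 10*I) + 16)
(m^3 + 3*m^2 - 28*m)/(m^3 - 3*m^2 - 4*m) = (m + 7)/(m + 1)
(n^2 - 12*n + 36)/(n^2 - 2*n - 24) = (n - 6)/(n + 4)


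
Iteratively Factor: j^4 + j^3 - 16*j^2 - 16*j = (j)*(j^3 + j^2 - 16*j - 16) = j*(j + 1)*(j^2 - 16) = j*(j + 1)*(j + 4)*(j - 4)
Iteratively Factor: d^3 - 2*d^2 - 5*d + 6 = (d - 3)*(d^2 + d - 2) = (d - 3)*(d + 2)*(d - 1)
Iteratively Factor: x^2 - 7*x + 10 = (x - 2)*(x - 5)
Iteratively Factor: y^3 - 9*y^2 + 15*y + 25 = (y - 5)*(y^2 - 4*y - 5) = (y - 5)^2*(y + 1)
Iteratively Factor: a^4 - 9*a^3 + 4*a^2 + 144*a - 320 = (a - 4)*(a^3 - 5*a^2 - 16*a + 80) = (a - 5)*(a - 4)*(a^2 - 16) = (a - 5)*(a - 4)^2*(a + 4)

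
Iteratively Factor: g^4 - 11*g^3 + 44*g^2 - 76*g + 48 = (g - 2)*(g^3 - 9*g^2 + 26*g - 24) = (g - 2)^2*(g^2 - 7*g + 12) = (g - 4)*(g - 2)^2*(g - 3)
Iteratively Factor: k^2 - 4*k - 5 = (k - 5)*(k + 1)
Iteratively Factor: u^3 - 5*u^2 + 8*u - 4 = (u - 1)*(u^2 - 4*u + 4) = (u - 2)*(u - 1)*(u - 2)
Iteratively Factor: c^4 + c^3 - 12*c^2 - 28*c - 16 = (c + 2)*(c^3 - c^2 - 10*c - 8) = (c - 4)*(c + 2)*(c^2 + 3*c + 2) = (c - 4)*(c + 2)^2*(c + 1)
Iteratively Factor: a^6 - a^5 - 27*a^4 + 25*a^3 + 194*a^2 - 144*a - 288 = (a + 4)*(a^5 - 5*a^4 - 7*a^3 + 53*a^2 - 18*a - 72) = (a - 4)*(a + 4)*(a^4 - a^3 - 11*a^2 + 9*a + 18) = (a - 4)*(a - 3)*(a + 4)*(a^3 + 2*a^2 - 5*a - 6) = (a - 4)*(a - 3)*(a + 1)*(a + 4)*(a^2 + a - 6) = (a - 4)*(a - 3)*(a - 2)*(a + 1)*(a + 4)*(a + 3)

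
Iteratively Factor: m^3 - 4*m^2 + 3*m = (m - 3)*(m^2 - m) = (m - 3)*(m - 1)*(m)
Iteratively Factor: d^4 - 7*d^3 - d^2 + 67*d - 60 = (d - 4)*(d^3 - 3*d^2 - 13*d + 15) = (d - 4)*(d - 1)*(d^2 - 2*d - 15) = (d - 5)*(d - 4)*(d - 1)*(d + 3)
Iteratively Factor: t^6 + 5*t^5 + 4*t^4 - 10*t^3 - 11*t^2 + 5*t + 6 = (t - 1)*(t^5 + 6*t^4 + 10*t^3 - 11*t - 6) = (t - 1)^2*(t^4 + 7*t^3 + 17*t^2 + 17*t + 6) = (t - 1)^2*(t + 1)*(t^3 + 6*t^2 + 11*t + 6) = (t - 1)^2*(t + 1)*(t + 3)*(t^2 + 3*t + 2) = (t - 1)^2*(t + 1)*(t + 2)*(t + 3)*(t + 1)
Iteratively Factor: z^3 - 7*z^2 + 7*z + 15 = (z + 1)*(z^2 - 8*z + 15) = (z - 3)*(z + 1)*(z - 5)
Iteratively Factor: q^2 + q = (q + 1)*(q)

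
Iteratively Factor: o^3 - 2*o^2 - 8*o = (o - 4)*(o^2 + 2*o) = (o - 4)*(o + 2)*(o)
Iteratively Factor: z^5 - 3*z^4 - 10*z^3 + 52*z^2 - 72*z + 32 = (z - 2)*(z^4 - z^3 - 12*z^2 + 28*z - 16) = (z - 2)*(z + 4)*(z^3 - 5*z^2 + 8*z - 4) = (z - 2)^2*(z + 4)*(z^2 - 3*z + 2) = (z - 2)^2*(z - 1)*(z + 4)*(z - 2)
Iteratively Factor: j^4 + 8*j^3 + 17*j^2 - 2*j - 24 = (j + 2)*(j^3 + 6*j^2 + 5*j - 12) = (j - 1)*(j + 2)*(j^2 + 7*j + 12) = (j - 1)*(j + 2)*(j + 3)*(j + 4)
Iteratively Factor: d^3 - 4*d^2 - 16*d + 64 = (d - 4)*(d^2 - 16) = (d - 4)*(d + 4)*(d - 4)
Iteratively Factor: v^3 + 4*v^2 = (v)*(v^2 + 4*v) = v*(v + 4)*(v)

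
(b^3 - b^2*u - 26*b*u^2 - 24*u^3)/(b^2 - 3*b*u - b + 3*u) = (b^3 - b^2*u - 26*b*u^2 - 24*u^3)/(b^2 - 3*b*u - b + 3*u)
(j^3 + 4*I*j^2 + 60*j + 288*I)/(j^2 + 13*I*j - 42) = (j^2 - 2*I*j + 48)/(j + 7*I)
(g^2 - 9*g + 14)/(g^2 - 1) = (g^2 - 9*g + 14)/(g^2 - 1)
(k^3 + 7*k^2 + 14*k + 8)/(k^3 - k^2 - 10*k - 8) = (k + 4)/(k - 4)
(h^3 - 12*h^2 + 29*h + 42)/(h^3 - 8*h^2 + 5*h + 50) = (h^3 - 12*h^2 + 29*h + 42)/(h^3 - 8*h^2 + 5*h + 50)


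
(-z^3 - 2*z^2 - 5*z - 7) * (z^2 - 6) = -z^5 - 2*z^4 + z^3 + 5*z^2 + 30*z + 42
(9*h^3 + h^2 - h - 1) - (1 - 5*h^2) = 9*h^3 + 6*h^2 - h - 2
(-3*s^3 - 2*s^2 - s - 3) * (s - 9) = -3*s^4 + 25*s^3 + 17*s^2 + 6*s + 27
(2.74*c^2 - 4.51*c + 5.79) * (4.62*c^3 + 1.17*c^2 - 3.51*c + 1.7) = 12.6588*c^5 - 17.6304*c^4 + 11.8557*c^3 + 27.2624*c^2 - 27.9899*c + 9.843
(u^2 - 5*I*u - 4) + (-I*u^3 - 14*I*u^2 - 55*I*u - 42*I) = -I*u^3 + u^2 - 14*I*u^2 - 60*I*u - 4 - 42*I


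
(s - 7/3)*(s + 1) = s^2 - 4*s/3 - 7/3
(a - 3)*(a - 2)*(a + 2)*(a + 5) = a^4 + 2*a^3 - 19*a^2 - 8*a + 60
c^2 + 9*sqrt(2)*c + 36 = (c + 3*sqrt(2))*(c + 6*sqrt(2))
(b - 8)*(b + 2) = b^2 - 6*b - 16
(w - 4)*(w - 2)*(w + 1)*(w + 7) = w^4 + 2*w^3 - 33*w^2 + 22*w + 56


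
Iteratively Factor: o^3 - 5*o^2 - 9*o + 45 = (o + 3)*(o^2 - 8*o + 15) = (o - 3)*(o + 3)*(o - 5)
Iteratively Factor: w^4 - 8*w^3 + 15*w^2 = (w)*(w^3 - 8*w^2 + 15*w) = w^2*(w^2 - 8*w + 15) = w^2*(w - 5)*(w - 3)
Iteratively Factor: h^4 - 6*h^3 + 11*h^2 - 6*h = (h - 3)*(h^3 - 3*h^2 + 2*h) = (h - 3)*(h - 1)*(h^2 - 2*h) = h*(h - 3)*(h - 1)*(h - 2)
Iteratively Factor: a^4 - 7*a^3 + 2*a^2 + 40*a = (a - 5)*(a^3 - 2*a^2 - 8*a) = a*(a - 5)*(a^2 - 2*a - 8) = a*(a - 5)*(a + 2)*(a - 4)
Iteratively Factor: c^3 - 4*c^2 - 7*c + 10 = (c + 2)*(c^2 - 6*c + 5) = (c - 1)*(c + 2)*(c - 5)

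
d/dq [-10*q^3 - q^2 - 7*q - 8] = -30*q^2 - 2*q - 7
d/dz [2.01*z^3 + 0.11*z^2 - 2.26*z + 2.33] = 6.03*z^2 + 0.22*z - 2.26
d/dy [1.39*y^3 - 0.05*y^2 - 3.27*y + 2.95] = 4.17*y^2 - 0.1*y - 3.27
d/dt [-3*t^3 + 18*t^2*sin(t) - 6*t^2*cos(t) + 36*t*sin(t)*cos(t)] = 6*t^2*sin(t) + 18*t^2*cos(t) - 9*t^2 + 36*t*sin(t) - 12*t*cos(t) + 36*t*cos(2*t) + 18*sin(2*t)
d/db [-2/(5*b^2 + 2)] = 20*b/(5*b^2 + 2)^2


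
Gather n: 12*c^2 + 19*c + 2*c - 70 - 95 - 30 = 12*c^2 + 21*c - 195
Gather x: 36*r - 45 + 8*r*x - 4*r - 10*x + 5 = 32*r + x*(8*r - 10) - 40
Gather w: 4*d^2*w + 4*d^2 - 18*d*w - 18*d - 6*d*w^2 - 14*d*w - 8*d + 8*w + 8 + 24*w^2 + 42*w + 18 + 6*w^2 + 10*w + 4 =4*d^2 - 26*d + w^2*(30 - 6*d) + w*(4*d^2 - 32*d + 60) + 30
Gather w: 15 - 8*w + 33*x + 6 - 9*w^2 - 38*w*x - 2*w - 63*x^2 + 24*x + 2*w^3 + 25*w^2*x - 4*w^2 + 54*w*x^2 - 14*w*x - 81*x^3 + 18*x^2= 2*w^3 + w^2*(25*x - 13) + w*(54*x^2 - 52*x - 10) - 81*x^3 - 45*x^2 + 57*x + 21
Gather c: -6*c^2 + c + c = -6*c^2 + 2*c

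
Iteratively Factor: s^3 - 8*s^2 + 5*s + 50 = (s + 2)*(s^2 - 10*s + 25) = (s - 5)*(s + 2)*(s - 5)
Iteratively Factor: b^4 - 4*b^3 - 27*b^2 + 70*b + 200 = (b + 2)*(b^3 - 6*b^2 - 15*b + 100) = (b - 5)*(b + 2)*(b^2 - b - 20) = (b - 5)*(b + 2)*(b + 4)*(b - 5)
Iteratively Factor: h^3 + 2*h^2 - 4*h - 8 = (h + 2)*(h^2 - 4) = (h + 2)^2*(h - 2)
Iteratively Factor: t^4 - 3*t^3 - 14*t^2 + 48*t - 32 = (t - 4)*(t^3 + t^2 - 10*t + 8) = (t - 4)*(t - 2)*(t^2 + 3*t - 4) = (t - 4)*(t - 2)*(t - 1)*(t + 4)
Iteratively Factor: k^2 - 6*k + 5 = (k - 1)*(k - 5)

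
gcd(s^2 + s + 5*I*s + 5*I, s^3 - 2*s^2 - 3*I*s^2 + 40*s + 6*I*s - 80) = s + 5*I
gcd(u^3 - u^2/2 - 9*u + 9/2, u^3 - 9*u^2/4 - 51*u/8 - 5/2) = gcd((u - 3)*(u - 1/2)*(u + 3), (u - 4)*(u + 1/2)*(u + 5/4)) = 1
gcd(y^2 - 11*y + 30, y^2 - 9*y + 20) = y - 5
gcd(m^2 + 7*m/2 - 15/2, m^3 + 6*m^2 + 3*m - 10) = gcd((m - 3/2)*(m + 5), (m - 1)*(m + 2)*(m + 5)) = m + 5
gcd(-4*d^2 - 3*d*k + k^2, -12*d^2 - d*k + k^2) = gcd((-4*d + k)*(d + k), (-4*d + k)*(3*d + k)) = 4*d - k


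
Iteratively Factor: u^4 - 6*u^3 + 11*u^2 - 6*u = (u - 1)*(u^3 - 5*u^2 + 6*u) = (u - 3)*(u - 1)*(u^2 - 2*u) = u*(u - 3)*(u - 1)*(u - 2)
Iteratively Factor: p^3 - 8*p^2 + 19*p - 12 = (p - 4)*(p^2 - 4*p + 3) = (p - 4)*(p - 3)*(p - 1)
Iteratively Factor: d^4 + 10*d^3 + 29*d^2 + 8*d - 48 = (d - 1)*(d^3 + 11*d^2 + 40*d + 48) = (d - 1)*(d + 4)*(d^2 + 7*d + 12) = (d - 1)*(d + 4)^2*(d + 3)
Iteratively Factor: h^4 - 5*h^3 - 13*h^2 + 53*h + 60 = (h + 1)*(h^3 - 6*h^2 - 7*h + 60) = (h - 4)*(h + 1)*(h^2 - 2*h - 15) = (h - 5)*(h - 4)*(h + 1)*(h + 3)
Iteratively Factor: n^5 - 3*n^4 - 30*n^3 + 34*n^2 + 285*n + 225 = (n - 5)*(n^4 + 2*n^3 - 20*n^2 - 66*n - 45) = (n - 5)*(n + 3)*(n^3 - n^2 - 17*n - 15) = (n - 5)^2*(n + 3)*(n^2 + 4*n + 3) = (n - 5)^2*(n + 1)*(n + 3)*(n + 3)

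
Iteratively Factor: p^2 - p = (p)*(p - 1)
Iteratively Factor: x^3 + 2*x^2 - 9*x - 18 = (x + 2)*(x^2 - 9) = (x + 2)*(x + 3)*(x - 3)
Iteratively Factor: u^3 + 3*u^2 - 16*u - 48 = (u - 4)*(u^2 + 7*u + 12) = (u - 4)*(u + 4)*(u + 3)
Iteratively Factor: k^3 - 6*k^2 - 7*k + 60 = (k + 3)*(k^2 - 9*k + 20) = (k - 5)*(k + 3)*(k - 4)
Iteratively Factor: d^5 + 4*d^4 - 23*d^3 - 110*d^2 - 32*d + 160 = (d + 4)*(d^4 - 23*d^2 - 18*d + 40) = (d + 2)*(d + 4)*(d^3 - 2*d^2 - 19*d + 20) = (d + 2)*(d + 4)^2*(d^2 - 6*d + 5) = (d - 5)*(d + 2)*(d + 4)^2*(d - 1)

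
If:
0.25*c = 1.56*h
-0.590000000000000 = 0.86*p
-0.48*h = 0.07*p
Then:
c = 0.62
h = 0.10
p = -0.69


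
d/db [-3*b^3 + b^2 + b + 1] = -9*b^2 + 2*b + 1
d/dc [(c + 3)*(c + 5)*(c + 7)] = 3*c^2 + 30*c + 71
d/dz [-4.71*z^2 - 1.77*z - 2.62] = -9.42*z - 1.77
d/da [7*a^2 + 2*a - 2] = 14*a + 2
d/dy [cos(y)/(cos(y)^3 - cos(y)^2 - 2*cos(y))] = (2*cos(y) - 1)*sin(y)/(sin(y)^2 + cos(y) + 1)^2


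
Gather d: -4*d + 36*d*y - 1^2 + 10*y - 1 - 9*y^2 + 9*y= d*(36*y - 4) - 9*y^2 + 19*y - 2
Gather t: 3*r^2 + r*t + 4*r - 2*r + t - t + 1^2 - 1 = 3*r^2 + r*t + 2*r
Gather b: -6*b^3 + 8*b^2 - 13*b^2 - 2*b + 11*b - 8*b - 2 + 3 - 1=-6*b^3 - 5*b^2 + b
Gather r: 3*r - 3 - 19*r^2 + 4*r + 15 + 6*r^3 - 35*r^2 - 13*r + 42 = 6*r^3 - 54*r^2 - 6*r + 54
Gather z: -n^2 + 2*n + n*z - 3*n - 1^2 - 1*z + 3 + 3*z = -n^2 - n + z*(n + 2) + 2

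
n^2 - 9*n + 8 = (n - 8)*(n - 1)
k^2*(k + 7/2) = k^3 + 7*k^2/2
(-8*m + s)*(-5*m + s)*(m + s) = 40*m^3 + 27*m^2*s - 12*m*s^2 + s^3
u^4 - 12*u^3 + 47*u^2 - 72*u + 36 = (u - 6)*(u - 3)*(u - 2)*(u - 1)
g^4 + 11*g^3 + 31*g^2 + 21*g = g*(g + 1)*(g + 3)*(g + 7)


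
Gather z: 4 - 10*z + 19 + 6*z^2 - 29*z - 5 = 6*z^2 - 39*z + 18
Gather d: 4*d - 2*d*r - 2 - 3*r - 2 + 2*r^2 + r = d*(4 - 2*r) + 2*r^2 - 2*r - 4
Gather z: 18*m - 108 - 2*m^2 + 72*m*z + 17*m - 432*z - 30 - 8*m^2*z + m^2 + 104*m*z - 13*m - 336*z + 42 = -m^2 + 22*m + z*(-8*m^2 + 176*m - 768) - 96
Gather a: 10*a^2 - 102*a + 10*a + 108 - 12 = 10*a^2 - 92*a + 96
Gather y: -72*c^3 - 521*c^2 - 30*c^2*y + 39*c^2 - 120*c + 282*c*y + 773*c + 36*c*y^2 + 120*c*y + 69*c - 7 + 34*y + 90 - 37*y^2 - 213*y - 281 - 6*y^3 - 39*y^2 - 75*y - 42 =-72*c^3 - 482*c^2 + 722*c - 6*y^3 + y^2*(36*c - 76) + y*(-30*c^2 + 402*c - 254) - 240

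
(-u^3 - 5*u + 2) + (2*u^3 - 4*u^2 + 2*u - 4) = u^3 - 4*u^2 - 3*u - 2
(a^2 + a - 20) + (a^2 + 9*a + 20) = 2*a^2 + 10*a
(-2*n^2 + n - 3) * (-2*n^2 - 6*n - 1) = 4*n^4 + 10*n^3 + 2*n^2 + 17*n + 3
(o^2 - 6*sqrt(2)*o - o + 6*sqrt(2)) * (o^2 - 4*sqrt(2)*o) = o^4 - 10*sqrt(2)*o^3 - o^3 + 10*sqrt(2)*o^2 + 48*o^2 - 48*o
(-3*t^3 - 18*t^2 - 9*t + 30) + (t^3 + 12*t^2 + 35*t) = -2*t^3 - 6*t^2 + 26*t + 30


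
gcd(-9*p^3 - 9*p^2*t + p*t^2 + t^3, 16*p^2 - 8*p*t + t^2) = 1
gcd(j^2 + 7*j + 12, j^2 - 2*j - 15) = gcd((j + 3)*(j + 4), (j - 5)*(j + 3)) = j + 3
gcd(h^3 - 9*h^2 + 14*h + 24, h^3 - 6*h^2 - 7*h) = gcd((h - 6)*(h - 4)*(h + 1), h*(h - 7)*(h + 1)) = h + 1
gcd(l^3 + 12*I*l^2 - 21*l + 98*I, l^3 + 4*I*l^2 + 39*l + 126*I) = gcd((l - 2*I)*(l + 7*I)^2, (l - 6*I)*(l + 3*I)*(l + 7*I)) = l + 7*I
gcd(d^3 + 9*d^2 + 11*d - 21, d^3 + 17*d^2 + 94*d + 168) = d + 7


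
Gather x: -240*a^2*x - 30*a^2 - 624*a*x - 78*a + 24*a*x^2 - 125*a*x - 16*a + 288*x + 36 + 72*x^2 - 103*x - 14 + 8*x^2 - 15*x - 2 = -30*a^2 - 94*a + x^2*(24*a + 80) + x*(-240*a^2 - 749*a + 170) + 20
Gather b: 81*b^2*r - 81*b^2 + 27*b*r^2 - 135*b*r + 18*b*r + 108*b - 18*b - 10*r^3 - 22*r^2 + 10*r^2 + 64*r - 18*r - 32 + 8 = b^2*(81*r - 81) + b*(27*r^2 - 117*r + 90) - 10*r^3 - 12*r^2 + 46*r - 24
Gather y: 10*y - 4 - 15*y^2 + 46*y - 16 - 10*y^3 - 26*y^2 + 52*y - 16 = -10*y^3 - 41*y^2 + 108*y - 36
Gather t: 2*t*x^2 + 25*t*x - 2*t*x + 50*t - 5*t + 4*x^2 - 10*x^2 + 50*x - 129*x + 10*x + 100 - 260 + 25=t*(2*x^2 + 23*x + 45) - 6*x^2 - 69*x - 135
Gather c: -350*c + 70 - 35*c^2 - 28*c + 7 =-35*c^2 - 378*c + 77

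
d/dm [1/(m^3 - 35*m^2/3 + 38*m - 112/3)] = 3*(-9*m^2 + 70*m - 114)/(3*m^3 - 35*m^2 + 114*m - 112)^2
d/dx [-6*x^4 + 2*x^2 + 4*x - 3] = -24*x^3 + 4*x + 4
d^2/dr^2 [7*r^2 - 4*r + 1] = 14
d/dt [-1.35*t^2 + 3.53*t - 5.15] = 3.53 - 2.7*t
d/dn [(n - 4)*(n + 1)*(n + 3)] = 3*n^2 - 13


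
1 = 1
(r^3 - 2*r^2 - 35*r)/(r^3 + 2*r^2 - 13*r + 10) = r*(r - 7)/(r^2 - 3*r + 2)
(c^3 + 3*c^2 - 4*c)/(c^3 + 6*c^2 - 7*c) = (c + 4)/(c + 7)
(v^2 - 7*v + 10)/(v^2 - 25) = (v - 2)/(v + 5)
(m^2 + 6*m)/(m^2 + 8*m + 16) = m*(m + 6)/(m^2 + 8*m + 16)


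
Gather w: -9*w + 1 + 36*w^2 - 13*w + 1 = 36*w^2 - 22*w + 2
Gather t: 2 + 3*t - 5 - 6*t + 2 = -3*t - 1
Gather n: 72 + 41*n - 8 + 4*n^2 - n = 4*n^2 + 40*n + 64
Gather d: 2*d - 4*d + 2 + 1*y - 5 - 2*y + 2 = -2*d - y - 1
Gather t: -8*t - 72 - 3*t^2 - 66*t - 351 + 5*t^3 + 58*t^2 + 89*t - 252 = 5*t^3 + 55*t^2 + 15*t - 675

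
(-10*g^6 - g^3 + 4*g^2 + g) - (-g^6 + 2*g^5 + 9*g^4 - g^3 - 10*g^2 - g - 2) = -9*g^6 - 2*g^5 - 9*g^4 + 14*g^2 + 2*g + 2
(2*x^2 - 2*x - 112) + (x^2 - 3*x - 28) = 3*x^2 - 5*x - 140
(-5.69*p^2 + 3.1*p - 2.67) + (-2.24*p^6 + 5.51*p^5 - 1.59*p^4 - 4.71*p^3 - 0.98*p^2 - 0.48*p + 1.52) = -2.24*p^6 + 5.51*p^5 - 1.59*p^4 - 4.71*p^3 - 6.67*p^2 + 2.62*p - 1.15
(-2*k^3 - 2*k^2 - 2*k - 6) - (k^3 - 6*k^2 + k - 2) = -3*k^3 + 4*k^2 - 3*k - 4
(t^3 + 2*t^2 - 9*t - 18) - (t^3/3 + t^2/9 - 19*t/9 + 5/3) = 2*t^3/3 + 17*t^2/9 - 62*t/9 - 59/3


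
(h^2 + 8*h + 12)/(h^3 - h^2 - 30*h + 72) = (h + 2)/(h^2 - 7*h + 12)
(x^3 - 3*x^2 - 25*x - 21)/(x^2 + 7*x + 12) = (x^2 - 6*x - 7)/(x + 4)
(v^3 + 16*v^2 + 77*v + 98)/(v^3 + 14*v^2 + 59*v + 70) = (v + 7)/(v + 5)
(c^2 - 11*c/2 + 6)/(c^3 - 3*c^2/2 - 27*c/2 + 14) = (2*c - 3)/(2*c^2 + 5*c - 7)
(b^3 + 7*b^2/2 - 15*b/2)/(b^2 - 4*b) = (2*b^2 + 7*b - 15)/(2*(b - 4))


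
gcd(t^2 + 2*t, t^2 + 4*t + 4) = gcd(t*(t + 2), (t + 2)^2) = t + 2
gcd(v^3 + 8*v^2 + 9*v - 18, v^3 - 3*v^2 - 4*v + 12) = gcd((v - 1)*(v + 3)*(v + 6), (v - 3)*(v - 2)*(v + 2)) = 1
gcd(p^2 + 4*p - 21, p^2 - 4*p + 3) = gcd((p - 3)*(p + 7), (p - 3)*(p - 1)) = p - 3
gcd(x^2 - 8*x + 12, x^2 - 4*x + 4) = x - 2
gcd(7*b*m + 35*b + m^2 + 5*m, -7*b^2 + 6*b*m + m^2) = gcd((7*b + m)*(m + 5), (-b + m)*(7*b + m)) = 7*b + m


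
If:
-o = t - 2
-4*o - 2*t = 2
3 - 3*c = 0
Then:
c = 1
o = -3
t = 5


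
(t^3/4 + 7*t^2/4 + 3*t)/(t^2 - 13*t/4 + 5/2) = t*(t^2 + 7*t + 12)/(4*t^2 - 13*t + 10)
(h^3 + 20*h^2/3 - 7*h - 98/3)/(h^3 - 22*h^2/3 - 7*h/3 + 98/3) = (h + 7)/(h - 7)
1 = 1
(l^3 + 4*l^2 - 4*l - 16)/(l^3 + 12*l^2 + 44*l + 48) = (l - 2)/(l + 6)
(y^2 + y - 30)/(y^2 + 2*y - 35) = (y + 6)/(y + 7)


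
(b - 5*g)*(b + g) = b^2 - 4*b*g - 5*g^2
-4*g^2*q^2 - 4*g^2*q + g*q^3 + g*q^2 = q*(-4*g + q)*(g*q + g)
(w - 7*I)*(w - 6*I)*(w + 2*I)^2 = w^4 - 9*I*w^3 + 6*w^2 - 116*I*w + 168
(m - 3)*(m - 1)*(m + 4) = m^3 - 13*m + 12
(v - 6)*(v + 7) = v^2 + v - 42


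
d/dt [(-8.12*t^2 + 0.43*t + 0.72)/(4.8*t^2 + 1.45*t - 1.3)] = (-13.838*t^2 + 14.2*t - 1.603)/(23.04*t^4 + 13.92*t^3 - 10.3775*t^2 - 3.77*t + 1.69)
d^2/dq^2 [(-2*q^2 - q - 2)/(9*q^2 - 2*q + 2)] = 2*(-117*q^3 - 378*q^2 + 162*q + 16)/(729*q^6 - 486*q^5 + 594*q^4 - 224*q^3 + 132*q^2 - 24*q + 8)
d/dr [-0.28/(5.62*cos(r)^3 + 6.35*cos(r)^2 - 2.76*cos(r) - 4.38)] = (-4.7208*cos(r)^2 - 3.556*cos(r) + 0.7728)*sin(r)/(5.62*cos(r)^3 + 6.35*cos(r)^2 - 2.76*cos(r) - 4.38)^2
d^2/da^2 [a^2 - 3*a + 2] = 2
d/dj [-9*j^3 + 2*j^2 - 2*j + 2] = -27*j^2 + 4*j - 2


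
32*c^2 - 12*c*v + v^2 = (-8*c + v)*(-4*c + v)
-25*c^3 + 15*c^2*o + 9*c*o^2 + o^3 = (-c + o)*(5*c + o)^2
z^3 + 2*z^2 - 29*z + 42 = (z - 3)*(z - 2)*(z + 7)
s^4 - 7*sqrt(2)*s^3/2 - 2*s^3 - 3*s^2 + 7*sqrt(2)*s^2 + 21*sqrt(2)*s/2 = s*(s - 3)*(s + 1)*(s - 7*sqrt(2)/2)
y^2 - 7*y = y*(y - 7)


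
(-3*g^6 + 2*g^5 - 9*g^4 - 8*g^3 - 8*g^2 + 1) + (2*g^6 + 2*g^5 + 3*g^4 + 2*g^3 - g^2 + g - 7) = -g^6 + 4*g^5 - 6*g^4 - 6*g^3 - 9*g^2 + g - 6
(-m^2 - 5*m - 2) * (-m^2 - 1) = m^4 + 5*m^3 + 3*m^2 + 5*m + 2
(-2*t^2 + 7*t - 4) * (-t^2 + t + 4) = 2*t^4 - 9*t^3 + 3*t^2 + 24*t - 16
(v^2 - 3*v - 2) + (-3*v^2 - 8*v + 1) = -2*v^2 - 11*v - 1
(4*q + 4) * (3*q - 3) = 12*q^2 - 12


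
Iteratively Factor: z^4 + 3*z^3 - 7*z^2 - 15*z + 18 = (z - 2)*(z^3 + 5*z^2 + 3*z - 9) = (z - 2)*(z + 3)*(z^2 + 2*z - 3) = (z - 2)*(z - 1)*(z + 3)*(z + 3)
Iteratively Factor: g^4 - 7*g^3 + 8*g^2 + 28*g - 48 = (g - 2)*(g^3 - 5*g^2 - 2*g + 24) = (g - 4)*(g - 2)*(g^2 - g - 6) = (g - 4)*(g - 2)*(g + 2)*(g - 3)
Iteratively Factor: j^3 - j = (j)*(j^2 - 1) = j*(j + 1)*(j - 1)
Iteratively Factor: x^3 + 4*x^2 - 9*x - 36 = (x + 3)*(x^2 + x - 12) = (x + 3)*(x + 4)*(x - 3)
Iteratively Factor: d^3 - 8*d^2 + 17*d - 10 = (d - 2)*(d^2 - 6*d + 5) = (d - 2)*(d - 1)*(d - 5)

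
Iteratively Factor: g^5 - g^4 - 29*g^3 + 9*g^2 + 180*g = (g + 3)*(g^4 - 4*g^3 - 17*g^2 + 60*g) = (g + 3)*(g + 4)*(g^3 - 8*g^2 + 15*g) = (g - 3)*(g + 3)*(g + 4)*(g^2 - 5*g) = g*(g - 3)*(g + 3)*(g + 4)*(g - 5)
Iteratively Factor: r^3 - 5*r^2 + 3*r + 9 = (r - 3)*(r^2 - 2*r - 3) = (r - 3)*(r + 1)*(r - 3)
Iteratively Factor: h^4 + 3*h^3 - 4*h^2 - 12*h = (h + 2)*(h^3 + h^2 - 6*h) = (h - 2)*(h + 2)*(h^2 + 3*h) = h*(h - 2)*(h + 2)*(h + 3)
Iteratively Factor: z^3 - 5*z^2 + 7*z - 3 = (z - 3)*(z^2 - 2*z + 1) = (z - 3)*(z - 1)*(z - 1)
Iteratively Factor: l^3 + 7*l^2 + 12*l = (l + 4)*(l^2 + 3*l) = l*(l + 4)*(l + 3)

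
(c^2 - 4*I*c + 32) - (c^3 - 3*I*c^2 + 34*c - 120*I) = -c^3 + c^2 + 3*I*c^2 - 34*c - 4*I*c + 32 + 120*I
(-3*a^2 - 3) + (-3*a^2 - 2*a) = -6*a^2 - 2*a - 3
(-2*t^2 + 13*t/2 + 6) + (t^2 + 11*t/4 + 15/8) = -t^2 + 37*t/4 + 63/8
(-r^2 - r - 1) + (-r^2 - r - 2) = -2*r^2 - 2*r - 3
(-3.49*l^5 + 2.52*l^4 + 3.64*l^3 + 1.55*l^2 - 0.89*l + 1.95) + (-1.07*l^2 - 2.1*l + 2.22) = -3.49*l^5 + 2.52*l^4 + 3.64*l^3 + 0.48*l^2 - 2.99*l + 4.17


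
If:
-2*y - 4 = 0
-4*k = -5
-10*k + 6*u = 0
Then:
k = 5/4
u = 25/12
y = -2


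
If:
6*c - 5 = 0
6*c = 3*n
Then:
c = 5/6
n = 5/3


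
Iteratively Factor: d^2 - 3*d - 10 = (d + 2)*(d - 5)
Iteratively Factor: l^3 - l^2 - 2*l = (l + 1)*(l^2 - 2*l) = l*(l + 1)*(l - 2)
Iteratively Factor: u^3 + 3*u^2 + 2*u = (u + 2)*(u^2 + u) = (u + 1)*(u + 2)*(u)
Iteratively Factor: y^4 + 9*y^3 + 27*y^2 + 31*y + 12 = (y + 1)*(y^3 + 8*y^2 + 19*y + 12) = (y + 1)*(y + 3)*(y^2 + 5*y + 4) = (y + 1)^2*(y + 3)*(y + 4)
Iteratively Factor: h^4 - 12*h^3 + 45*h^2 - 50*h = (h)*(h^3 - 12*h^2 + 45*h - 50) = h*(h - 5)*(h^2 - 7*h + 10) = h*(h - 5)*(h - 2)*(h - 5)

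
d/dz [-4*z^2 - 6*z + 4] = -8*z - 6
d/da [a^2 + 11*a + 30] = 2*a + 11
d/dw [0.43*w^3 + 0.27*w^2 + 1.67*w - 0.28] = 1.29*w^2 + 0.54*w + 1.67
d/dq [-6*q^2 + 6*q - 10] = 6 - 12*q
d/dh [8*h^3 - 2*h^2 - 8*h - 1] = 24*h^2 - 4*h - 8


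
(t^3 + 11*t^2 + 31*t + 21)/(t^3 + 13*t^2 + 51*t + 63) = (t + 1)/(t + 3)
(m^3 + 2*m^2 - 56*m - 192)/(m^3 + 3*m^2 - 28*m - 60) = (m^2 - 4*m - 32)/(m^2 - 3*m - 10)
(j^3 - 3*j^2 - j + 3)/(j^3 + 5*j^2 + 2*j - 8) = (j^2 - 2*j - 3)/(j^2 + 6*j + 8)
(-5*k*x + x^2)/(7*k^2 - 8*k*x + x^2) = x*(-5*k + x)/(7*k^2 - 8*k*x + x^2)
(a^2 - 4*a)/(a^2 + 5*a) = (a - 4)/(a + 5)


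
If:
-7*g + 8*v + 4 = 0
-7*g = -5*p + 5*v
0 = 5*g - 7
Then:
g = 7/5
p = 537/200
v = 29/40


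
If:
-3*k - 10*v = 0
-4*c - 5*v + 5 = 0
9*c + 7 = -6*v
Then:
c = -65/21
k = -730/63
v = 73/21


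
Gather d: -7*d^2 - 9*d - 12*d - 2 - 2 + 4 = -7*d^2 - 21*d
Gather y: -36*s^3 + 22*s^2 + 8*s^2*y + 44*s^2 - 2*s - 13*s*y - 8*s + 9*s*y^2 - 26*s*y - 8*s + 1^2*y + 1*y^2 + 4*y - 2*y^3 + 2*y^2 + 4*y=-36*s^3 + 66*s^2 - 18*s - 2*y^3 + y^2*(9*s + 3) + y*(8*s^2 - 39*s + 9)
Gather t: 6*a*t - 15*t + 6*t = t*(6*a - 9)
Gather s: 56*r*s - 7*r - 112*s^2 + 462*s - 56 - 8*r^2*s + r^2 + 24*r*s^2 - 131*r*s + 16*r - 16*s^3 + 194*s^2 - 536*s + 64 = r^2 + 9*r - 16*s^3 + s^2*(24*r + 82) + s*(-8*r^2 - 75*r - 74) + 8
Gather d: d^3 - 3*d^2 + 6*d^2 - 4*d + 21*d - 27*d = d^3 + 3*d^2 - 10*d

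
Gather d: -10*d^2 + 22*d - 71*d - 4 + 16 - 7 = -10*d^2 - 49*d + 5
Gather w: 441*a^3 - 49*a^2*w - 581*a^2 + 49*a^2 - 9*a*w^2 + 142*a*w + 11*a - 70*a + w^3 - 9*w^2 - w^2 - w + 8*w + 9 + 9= 441*a^3 - 532*a^2 - 59*a + w^3 + w^2*(-9*a - 10) + w*(-49*a^2 + 142*a + 7) + 18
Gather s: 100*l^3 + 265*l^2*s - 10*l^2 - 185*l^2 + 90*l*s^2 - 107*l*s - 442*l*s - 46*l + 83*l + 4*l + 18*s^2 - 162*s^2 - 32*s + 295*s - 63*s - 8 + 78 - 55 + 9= 100*l^3 - 195*l^2 + 41*l + s^2*(90*l - 144) + s*(265*l^2 - 549*l + 200) + 24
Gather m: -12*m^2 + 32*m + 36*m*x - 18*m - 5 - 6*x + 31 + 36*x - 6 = -12*m^2 + m*(36*x + 14) + 30*x + 20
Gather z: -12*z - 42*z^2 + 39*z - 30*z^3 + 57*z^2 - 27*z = -30*z^3 + 15*z^2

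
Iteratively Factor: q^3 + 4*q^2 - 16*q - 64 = (q - 4)*(q^2 + 8*q + 16) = (q - 4)*(q + 4)*(q + 4)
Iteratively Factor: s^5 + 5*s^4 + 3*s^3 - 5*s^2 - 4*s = (s + 4)*(s^4 + s^3 - s^2 - s) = (s + 1)*(s + 4)*(s^3 - s) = (s + 1)^2*(s + 4)*(s^2 - s) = s*(s + 1)^2*(s + 4)*(s - 1)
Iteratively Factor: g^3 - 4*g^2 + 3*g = (g)*(g^2 - 4*g + 3) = g*(g - 1)*(g - 3)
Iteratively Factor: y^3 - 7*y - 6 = (y + 1)*(y^2 - y - 6) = (y + 1)*(y + 2)*(y - 3)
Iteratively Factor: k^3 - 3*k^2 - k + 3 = (k - 1)*(k^2 - 2*k - 3) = (k - 1)*(k + 1)*(k - 3)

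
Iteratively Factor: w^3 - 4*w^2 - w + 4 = (w + 1)*(w^2 - 5*w + 4) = (w - 1)*(w + 1)*(w - 4)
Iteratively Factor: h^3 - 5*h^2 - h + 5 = (h - 1)*(h^2 - 4*h - 5) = (h - 5)*(h - 1)*(h + 1)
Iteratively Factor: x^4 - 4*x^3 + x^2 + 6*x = (x)*(x^3 - 4*x^2 + x + 6) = x*(x - 3)*(x^2 - x - 2) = x*(x - 3)*(x - 2)*(x + 1)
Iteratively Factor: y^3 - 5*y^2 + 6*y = (y - 3)*(y^2 - 2*y) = (y - 3)*(y - 2)*(y)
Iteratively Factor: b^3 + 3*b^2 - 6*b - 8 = (b + 1)*(b^2 + 2*b - 8) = (b + 1)*(b + 4)*(b - 2)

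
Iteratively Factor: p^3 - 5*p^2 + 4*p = (p - 4)*(p^2 - p) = (p - 4)*(p - 1)*(p)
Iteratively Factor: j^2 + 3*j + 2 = (j + 2)*(j + 1)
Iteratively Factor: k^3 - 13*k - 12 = (k + 1)*(k^2 - k - 12) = (k + 1)*(k + 3)*(k - 4)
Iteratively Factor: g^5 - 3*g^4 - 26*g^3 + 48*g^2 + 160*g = (g + 4)*(g^4 - 7*g^3 + 2*g^2 + 40*g) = g*(g + 4)*(g^3 - 7*g^2 + 2*g + 40) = g*(g - 5)*(g + 4)*(g^2 - 2*g - 8) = g*(g - 5)*(g + 2)*(g + 4)*(g - 4)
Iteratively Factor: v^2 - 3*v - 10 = (v + 2)*(v - 5)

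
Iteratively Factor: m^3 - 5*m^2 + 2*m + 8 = (m + 1)*(m^2 - 6*m + 8) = (m - 2)*(m + 1)*(m - 4)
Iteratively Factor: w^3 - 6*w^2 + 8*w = (w - 4)*(w^2 - 2*w) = (w - 4)*(w - 2)*(w)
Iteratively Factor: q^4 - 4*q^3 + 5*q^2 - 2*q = (q - 2)*(q^3 - 2*q^2 + q) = (q - 2)*(q - 1)*(q^2 - q) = q*(q - 2)*(q - 1)*(q - 1)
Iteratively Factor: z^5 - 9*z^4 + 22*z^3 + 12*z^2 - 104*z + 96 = (z - 4)*(z^4 - 5*z^3 + 2*z^2 + 20*z - 24) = (z - 4)*(z + 2)*(z^3 - 7*z^2 + 16*z - 12) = (z - 4)*(z - 2)*(z + 2)*(z^2 - 5*z + 6) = (z - 4)*(z - 2)^2*(z + 2)*(z - 3)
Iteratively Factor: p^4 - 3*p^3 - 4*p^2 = (p - 4)*(p^3 + p^2) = (p - 4)*(p + 1)*(p^2) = p*(p - 4)*(p + 1)*(p)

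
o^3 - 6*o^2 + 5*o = o*(o - 5)*(o - 1)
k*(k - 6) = k^2 - 6*k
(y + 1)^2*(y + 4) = y^3 + 6*y^2 + 9*y + 4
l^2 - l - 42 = (l - 7)*(l + 6)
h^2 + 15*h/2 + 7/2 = (h + 1/2)*(h + 7)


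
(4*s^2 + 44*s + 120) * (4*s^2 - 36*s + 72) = 16*s^4 + 32*s^3 - 816*s^2 - 1152*s + 8640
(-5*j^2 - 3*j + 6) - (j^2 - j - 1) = -6*j^2 - 2*j + 7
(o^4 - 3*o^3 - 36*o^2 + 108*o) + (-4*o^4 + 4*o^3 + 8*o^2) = -3*o^4 + o^3 - 28*o^2 + 108*o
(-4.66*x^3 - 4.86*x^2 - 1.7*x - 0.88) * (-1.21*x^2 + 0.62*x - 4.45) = 5.6386*x^5 + 2.9914*x^4 + 19.7808*x^3 + 21.6378*x^2 + 7.0194*x + 3.916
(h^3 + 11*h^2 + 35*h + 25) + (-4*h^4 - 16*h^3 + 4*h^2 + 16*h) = -4*h^4 - 15*h^3 + 15*h^2 + 51*h + 25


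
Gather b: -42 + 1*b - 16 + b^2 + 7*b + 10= b^2 + 8*b - 48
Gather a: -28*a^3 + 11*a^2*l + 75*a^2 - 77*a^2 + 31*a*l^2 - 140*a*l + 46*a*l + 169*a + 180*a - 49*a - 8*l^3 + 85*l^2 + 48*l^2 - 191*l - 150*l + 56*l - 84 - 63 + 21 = -28*a^3 + a^2*(11*l - 2) + a*(31*l^2 - 94*l + 300) - 8*l^3 + 133*l^2 - 285*l - 126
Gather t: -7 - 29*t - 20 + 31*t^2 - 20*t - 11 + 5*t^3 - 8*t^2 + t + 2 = 5*t^3 + 23*t^2 - 48*t - 36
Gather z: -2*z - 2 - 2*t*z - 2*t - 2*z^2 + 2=-2*t - 2*z^2 + z*(-2*t - 2)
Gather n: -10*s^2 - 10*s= -10*s^2 - 10*s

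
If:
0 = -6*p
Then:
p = 0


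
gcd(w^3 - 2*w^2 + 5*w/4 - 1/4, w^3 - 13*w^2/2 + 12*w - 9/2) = w - 1/2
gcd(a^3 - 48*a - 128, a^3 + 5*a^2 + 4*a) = a + 4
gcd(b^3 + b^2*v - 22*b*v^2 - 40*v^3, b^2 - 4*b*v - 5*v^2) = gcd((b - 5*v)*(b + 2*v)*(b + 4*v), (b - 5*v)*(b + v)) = -b + 5*v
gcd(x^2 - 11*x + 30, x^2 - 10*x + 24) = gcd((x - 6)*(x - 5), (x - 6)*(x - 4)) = x - 6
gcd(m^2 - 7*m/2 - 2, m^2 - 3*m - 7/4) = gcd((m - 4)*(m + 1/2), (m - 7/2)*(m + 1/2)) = m + 1/2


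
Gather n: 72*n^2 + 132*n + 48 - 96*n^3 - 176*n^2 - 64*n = -96*n^3 - 104*n^2 + 68*n + 48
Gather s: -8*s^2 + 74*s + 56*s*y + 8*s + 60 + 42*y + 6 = -8*s^2 + s*(56*y + 82) + 42*y + 66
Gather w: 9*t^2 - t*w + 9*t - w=9*t^2 + 9*t + w*(-t - 1)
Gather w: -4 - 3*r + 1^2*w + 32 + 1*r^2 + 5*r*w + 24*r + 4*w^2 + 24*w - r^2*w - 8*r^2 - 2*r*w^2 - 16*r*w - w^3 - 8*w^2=-7*r^2 + 21*r - w^3 + w^2*(-2*r - 4) + w*(-r^2 - 11*r + 25) + 28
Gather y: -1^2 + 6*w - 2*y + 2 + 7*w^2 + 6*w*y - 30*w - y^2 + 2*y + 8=7*w^2 + 6*w*y - 24*w - y^2 + 9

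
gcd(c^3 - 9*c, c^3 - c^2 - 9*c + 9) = c^2 - 9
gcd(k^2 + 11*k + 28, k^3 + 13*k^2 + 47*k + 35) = k + 7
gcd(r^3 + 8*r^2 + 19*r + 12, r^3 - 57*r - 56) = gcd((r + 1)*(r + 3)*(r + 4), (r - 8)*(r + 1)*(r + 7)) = r + 1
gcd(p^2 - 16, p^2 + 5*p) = 1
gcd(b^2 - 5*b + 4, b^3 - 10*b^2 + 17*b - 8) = b - 1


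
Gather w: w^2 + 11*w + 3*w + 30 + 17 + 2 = w^2 + 14*w + 49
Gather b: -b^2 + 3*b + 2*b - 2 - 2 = -b^2 + 5*b - 4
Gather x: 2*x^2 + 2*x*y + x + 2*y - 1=2*x^2 + x*(2*y + 1) + 2*y - 1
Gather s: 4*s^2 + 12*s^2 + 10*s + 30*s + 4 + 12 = 16*s^2 + 40*s + 16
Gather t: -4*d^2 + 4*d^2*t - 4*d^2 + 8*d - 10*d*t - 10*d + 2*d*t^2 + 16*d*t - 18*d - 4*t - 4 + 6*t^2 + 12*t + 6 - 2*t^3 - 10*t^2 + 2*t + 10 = -8*d^2 - 20*d - 2*t^3 + t^2*(2*d - 4) + t*(4*d^2 + 6*d + 10) + 12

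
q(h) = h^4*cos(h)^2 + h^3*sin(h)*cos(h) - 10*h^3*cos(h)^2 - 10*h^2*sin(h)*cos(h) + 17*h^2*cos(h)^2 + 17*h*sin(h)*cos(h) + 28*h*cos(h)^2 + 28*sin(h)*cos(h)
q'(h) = -2*h^4*sin(h)*cos(h) - h^3*sin(h)^2 + 20*h^3*sin(h)*cos(h) + 5*h^3*cos(h)^2 + 10*h^2*sin(h)^2 - 31*h^2*sin(h)*cos(h) - 40*h^2*cos(h)^2 - 17*h*sin(h)^2 - 76*h*sin(h)*cos(h) + 51*h*cos(h)^2 - 28*sin(h)^2 + 17*sin(h)*cos(h) + 56*cos(h)^2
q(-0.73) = -8.91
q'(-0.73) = -30.54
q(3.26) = 39.28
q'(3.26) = -40.30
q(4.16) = -3.73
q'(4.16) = -13.62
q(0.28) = 16.77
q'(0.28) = 58.00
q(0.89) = 30.23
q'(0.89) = -23.17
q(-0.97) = -0.92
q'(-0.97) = -31.57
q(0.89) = 30.23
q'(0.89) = -23.17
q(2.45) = 23.41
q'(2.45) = 64.07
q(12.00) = 4207.99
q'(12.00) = 7932.96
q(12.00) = 4207.99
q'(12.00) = 7932.96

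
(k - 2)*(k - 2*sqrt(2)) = k^2 - 2*sqrt(2)*k - 2*k + 4*sqrt(2)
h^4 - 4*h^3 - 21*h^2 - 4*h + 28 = (h - 7)*(h - 1)*(h + 2)^2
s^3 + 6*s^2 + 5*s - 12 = (s - 1)*(s + 3)*(s + 4)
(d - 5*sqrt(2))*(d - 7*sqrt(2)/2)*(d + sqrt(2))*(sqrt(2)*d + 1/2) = sqrt(2)*d^4 - 29*d^3/2 + 57*sqrt(2)*d^2/4 + 79*d + 35*sqrt(2)/2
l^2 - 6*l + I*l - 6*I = (l - 6)*(l + I)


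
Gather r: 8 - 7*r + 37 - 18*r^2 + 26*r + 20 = -18*r^2 + 19*r + 65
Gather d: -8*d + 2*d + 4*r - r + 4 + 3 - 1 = -6*d + 3*r + 6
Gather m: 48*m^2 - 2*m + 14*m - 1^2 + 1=48*m^2 + 12*m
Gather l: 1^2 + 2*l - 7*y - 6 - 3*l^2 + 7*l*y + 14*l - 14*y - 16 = -3*l^2 + l*(7*y + 16) - 21*y - 21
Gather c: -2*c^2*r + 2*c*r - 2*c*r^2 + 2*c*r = -2*c^2*r + c*(-2*r^2 + 4*r)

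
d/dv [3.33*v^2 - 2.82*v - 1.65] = 6.66*v - 2.82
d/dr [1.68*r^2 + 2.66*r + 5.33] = 3.36*r + 2.66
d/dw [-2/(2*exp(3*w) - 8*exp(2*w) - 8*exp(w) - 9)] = (12*exp(2*w) - 32*exp(w) - 16)*exp(w)/(-2*exp(3*w) + 8*exp(2*w) + 8*exp(w) + 9)^2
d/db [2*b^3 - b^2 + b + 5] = 6*b^2 - 2*b + 1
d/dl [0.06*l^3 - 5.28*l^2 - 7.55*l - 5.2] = 0.18*l^2 - 10.56*l - 7.55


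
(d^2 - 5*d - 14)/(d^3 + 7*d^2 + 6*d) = (d^2 - 5*d - 14)/(d*(d^2 + 7*d + 6))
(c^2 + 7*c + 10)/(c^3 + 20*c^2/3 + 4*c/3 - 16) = 3*(c + 5)/(3*c^2 + 14*c - 24)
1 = 1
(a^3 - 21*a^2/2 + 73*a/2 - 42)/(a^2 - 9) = (a^2 - 15*a/2 + 14)/(a + 3)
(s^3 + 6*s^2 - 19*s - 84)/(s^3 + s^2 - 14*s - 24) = (s + 7)/(s + 2)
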